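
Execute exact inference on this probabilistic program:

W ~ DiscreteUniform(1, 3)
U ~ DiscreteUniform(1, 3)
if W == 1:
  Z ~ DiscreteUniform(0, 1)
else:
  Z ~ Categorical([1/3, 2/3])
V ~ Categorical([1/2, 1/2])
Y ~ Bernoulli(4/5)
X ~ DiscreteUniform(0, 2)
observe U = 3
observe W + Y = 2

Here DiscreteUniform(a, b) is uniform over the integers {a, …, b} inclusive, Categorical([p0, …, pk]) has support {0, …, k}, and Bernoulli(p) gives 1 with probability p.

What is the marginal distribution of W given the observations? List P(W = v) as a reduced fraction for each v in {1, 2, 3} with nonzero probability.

Enumerate traces; 24 have nonzero weight after conditioning:
  (W=1, U=3, Z=0, V=0, Y=1, X=0) weight 1/135
  (W=1, U=3, Z=0, V=0, Y=1, X=1) weight 1/135
  (W=1, U=3, Z=0, V=0, Y=1, X=2) weight 1/135
  (W=1, U=3, Z=0, V=1, Y=1, X=0) weight 1/135
  (W=1, U=3, Z=0, V=1, Y=1, X=1) weight 1/135
  (W=1, U=3, Z=0, V=1, Y=1, X=2) weight 1/135
  (W=1, U=3, Z=1, V=0, Y=1, X=0) weight 1/135
  (W=1, U=3, Z=1, V=0, Y=1, X=1) weight 1/135
  (W=2, U=3, Z=0, V=0, Y=0, X=0) weight 1/810
  … 15 more
Group by W:
  weight(W=1) = 4/45
  weight(W=2) = 1/45
Total weight = 4/45 + 1/45 = 1/9
P(W=1 | obs) = 4/45 / 1/9 = 4/5
P(W=2 | obs) = 1/45 / 1/9 = 1/5

P(W=1) = 4/5, P(W=2) = 1/5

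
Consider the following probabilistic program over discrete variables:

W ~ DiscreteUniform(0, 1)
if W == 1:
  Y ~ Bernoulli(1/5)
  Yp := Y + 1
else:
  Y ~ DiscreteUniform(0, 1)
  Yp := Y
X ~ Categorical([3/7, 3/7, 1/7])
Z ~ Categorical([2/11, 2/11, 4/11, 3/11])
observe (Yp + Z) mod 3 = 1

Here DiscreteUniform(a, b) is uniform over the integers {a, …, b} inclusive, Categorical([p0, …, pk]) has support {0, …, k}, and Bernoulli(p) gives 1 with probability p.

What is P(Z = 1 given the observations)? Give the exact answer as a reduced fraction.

P(Z = 1 | obs) = 10/83

Enumerate traces; 18 have nonzero weight after conditioning:
  (W=0, Y=0, X=0, Z=1) weight 3/154
  (W=0, Y=0, X=1, Z=1) weight 3/154
  (W=0, Y=0, X=2, Z=1) weight 1/154
  (W=0, Y=1, X=0, Z=0) weight 3/154
  (W=0, Y=1, X=0, Z=3) weight 9/308
  (W=0, Y=1, X=1, Z=0) weight 3/154
  (W=0, Y=1, X=1, Z=3) weight 9/308
  (W=0, Y=1, X=2, Z=0) weight 1/154
  (W=1, Y=1, X=0, Z=2) weight 6/385
  … 9 more
Group by Z:
  weight(Z=0) = 13/110
  weight(Z=1) = 1/22
  weight(Z=2) = 2/55
  weight(Z=3) = 39/220
Total weight = 13/110 + 1/22 + 2/55 + 39/220 = 83/220
P(Z=0 | obs) = 13/110 / 83/220 = 26/83
P(Z=1 | obs) = 1/22 / 83/220 = 10/83
P(Z=2 | obs) = 2/55 / 83/220 = 8/83
P(Z=3 | obs) = 39/220 / 83/220 = 39/83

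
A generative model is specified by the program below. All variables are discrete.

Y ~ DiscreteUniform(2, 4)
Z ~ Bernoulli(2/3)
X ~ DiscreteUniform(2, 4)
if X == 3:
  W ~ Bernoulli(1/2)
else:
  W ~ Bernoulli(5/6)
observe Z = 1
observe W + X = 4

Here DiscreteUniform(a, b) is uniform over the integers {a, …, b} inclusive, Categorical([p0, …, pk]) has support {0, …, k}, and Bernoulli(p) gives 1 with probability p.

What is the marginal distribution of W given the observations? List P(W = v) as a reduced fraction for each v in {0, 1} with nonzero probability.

P(W=0) = 1/4, P(W=1) = 3/4

Enumerate traces; 6 have nonzero weight after conditioning:
  (Y=2, Z=1, X=3, W=1) weight 1/27
  (Y=2, Z=1, X=4, W=0) weight 1/81
  (Y=3, Z=1, X=3, W=1) weight 1/27
  (Y=3, Z=1, X=4, W=0) weight 1/81
  (Y=4, Z=1, X=3, W=1) weight 1/27
  (Y=4, Z=1, X=4, W=0) weight 1/81
Group by W:
  weight(W=0) = 1/27
  weight(W=1) = 1/9
Total weight = 1/27 + 1/9 = 4/27
P(W=0 | obs) = 1/27 / 4/27 = 1/4
P(W=1 | obs) = 1/9 / 4/27 = 3/4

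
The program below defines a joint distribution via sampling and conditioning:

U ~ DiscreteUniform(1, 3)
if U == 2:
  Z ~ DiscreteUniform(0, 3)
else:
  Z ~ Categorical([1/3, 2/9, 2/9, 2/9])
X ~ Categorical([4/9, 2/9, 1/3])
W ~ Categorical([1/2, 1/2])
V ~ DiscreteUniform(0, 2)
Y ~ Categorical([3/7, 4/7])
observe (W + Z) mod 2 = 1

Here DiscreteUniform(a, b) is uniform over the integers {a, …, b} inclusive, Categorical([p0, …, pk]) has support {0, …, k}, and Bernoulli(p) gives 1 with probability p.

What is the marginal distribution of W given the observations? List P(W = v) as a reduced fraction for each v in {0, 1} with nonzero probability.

Enumerate traces; 216 have nonzero weight after conditioning:
  (U=1, Z=0, X=0, W=1, V=0, Y=0) weight 2/567
  (U=1, Z=0, X=0, W=1, V=0, Y=1) weight 8/1701
  (U=1, Z=0, X=0, W=1, V=1, Y=0) weight 2/567
  (U=1, Z=0, X=0, W=1, V=1, Y=1) weight 8/1701
  (U=1, Z=0, X=0, W=1, V=2, Y=0) weight 2/567
  (U=1, Z=0, X=0, W=1, V=2, Y=1) weight 8/1701
  (U=1, Z=0, X=1, W=1, V=0, Y=0) weight 1/567
  (U=1, Z=0, X=1, W=1, V=0, Y=1) weight 4/1701
  (U=1, Z=1, X=0, W=0, V=0, Y=0) weight 4/1701
  … 207 more
Group by W:
  weight(W=0) = 25/108
  weight(W=1) = 29/108
Total weight = 25/108 + 29/108 = 1/2
P(W=0 | obs) = 25/108 / 1/2 = 25/54
P(W=1 | obs) = 29/108 / 1/2 = 29/54

P(W=0) = 25/54, P(W=1) = 29/54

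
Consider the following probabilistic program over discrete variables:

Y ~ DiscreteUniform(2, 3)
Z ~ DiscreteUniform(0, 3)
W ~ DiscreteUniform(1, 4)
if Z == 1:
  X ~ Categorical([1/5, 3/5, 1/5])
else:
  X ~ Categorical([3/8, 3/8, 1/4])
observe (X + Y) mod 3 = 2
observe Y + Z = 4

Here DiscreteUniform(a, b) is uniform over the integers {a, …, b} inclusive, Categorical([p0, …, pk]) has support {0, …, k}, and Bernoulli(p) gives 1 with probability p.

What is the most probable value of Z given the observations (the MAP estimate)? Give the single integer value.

argmax_v P(Z = v | obs) = 2

Enumerate traces; 8 have nonzero weight after conditioning:
  (Y=2, Z=2, W=1, X=0) weight 3/256
  (Y=2, Z=2, W=2, X=0) weight 3/256
  (Y=2, Z=2, W=3, X=0) weight 3/256
  (Y=2, Z=2, W=4, X=0) weight 3/256
  (Y=3, Z=1, W=1, X=2) weight 1/160
  (Y=3, Z=1, W=2, X=2) weight 1/160
  (Y=3, Z=1, W=3, X=2) weight 1/160
  (Y=3, Z=1, W=4, X=2) weight 1/160
Group by Z:
  weight(Z=1) = 1/40
  weight(Z=2) = 3/64
Total weight = 1/40 + 3/64 = 23/320
P(Z=1 | obs) = 1/40 / 23/320 = 8/23
P(Z=2 | obs) = 3/64 / 23/320 = 15/23
argmax = 2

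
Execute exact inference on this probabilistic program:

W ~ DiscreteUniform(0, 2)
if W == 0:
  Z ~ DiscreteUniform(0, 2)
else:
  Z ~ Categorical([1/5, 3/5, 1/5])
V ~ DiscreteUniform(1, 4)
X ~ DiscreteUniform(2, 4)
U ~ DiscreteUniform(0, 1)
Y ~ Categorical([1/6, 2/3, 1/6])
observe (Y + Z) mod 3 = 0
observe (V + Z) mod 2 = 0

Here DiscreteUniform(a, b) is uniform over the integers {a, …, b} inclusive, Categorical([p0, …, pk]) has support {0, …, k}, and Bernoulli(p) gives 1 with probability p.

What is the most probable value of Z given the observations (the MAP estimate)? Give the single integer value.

Enumerate traces; 108 have nonzero weight after conditioning:
  (W=0, Z=0, V=2, X=2, U=0, Y=0) weight 1/1296
  (W=0, Z=0, V=2, X=2, U=1, Y=0) weight 1/1296
  (W=0, Z=0, V=2, X=3, U=0, Y=0) weight 1/1296
  (W=0, Z=0, V=2, X=3, U=1, Y=0) weight 1/1296
  (W=0, Z=0, V=2, X=4, U=0, Y=0) weight 1/1296
  (W=0, Z=0, V=2, X=4, U=1, Y=0) weight 1/1296
  (W=0, Z=0, V=4, X=2, U=0, Y=0) weight 1/1296
  (W=0, Z=0, V=4, X=2, U=1, Y=0) weight 1/1296
  (W=0, Z=1, V=1, X=2, U=0, Y=2) weight 1/1296
  (W=0, Z=2, V=2, X=2, U=0, Y=1) weight 1/324
  … 98 more
Group by Z:
  weight(Z=0) = 11/540
  weight(Z=1) = 23/540
  weight(Z=2) = 11/135
Total weight = 11/540 + 23/540 + 11/135 = 13/90
P(Z=0 | obs) = 11/540 / 13/90 = 11/78
P(Z=1 | obs) = 23/540 / 13/90 = 23/78
P(Z=2 | obs) = 11/135 / 13/90 = 22/39
argmax = 2

argmax_v P(Z = v | obs) = 2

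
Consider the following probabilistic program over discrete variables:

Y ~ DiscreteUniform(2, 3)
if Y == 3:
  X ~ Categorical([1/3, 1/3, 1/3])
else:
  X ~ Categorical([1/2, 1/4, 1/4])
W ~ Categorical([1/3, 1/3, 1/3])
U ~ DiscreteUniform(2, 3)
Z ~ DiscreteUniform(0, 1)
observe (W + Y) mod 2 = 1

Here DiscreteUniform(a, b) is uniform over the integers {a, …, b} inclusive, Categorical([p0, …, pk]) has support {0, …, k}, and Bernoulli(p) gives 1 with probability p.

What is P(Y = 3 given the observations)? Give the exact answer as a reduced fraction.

Enumerate traces; 36 have nonzero weight after conditioning:
  (Y=2, X=0, W=1, U=2, Z=0) weight 1/48
  (Y=2, X=0, W=1, U=2, Z=1) weight 1/48
  (Y=2, X=0, W=1, U=3, Z=0) weight 1/48
  (Y=2, X=0, W=1, U=3, Z=1) weight 1/48
  (Y=2, X=1, W=1, U=2, Z=0) weight 1/96
  (Y=2, X=1, W=1, U=2, Z=1) weight 1/96
  (Y=2, X=1, W=1, U=3, Z=0) weight 1/96
  (Y=2, X=1, W=1, U=3, Z=1) weight 1/96
  (Y=3, X=0, W=0, U=2, Z=0) weight 1/72
  … 27 more
Group by Y:
  weight(Y=2) = 1/6
  weight(Y=3) = 1/3
Total weight = 1/6 + 1/3 = 1/2
P(Y=2 | obs) = 1/6 / 1/2 = 1/3
P(Y=3 | obs) = 1/3 / 1/2 = 2/3

P(Y = 3 | obs) = 2/3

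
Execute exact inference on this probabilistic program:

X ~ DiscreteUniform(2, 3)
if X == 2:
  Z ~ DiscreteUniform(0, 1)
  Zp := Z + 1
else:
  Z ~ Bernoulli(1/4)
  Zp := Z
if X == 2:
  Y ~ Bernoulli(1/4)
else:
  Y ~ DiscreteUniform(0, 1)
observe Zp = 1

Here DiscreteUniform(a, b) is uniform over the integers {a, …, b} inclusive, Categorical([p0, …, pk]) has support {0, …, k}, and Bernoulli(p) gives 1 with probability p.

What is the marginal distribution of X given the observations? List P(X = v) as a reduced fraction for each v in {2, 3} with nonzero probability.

Enumerate traces; 4 have nonzero weight after conditioning:
  (X=2, Z=0, Y=0) weight 3/16
  (X=2, Z=0, Y=1) weight 1/16
  (X=3, Z=1, Y=0) weight 1/16
  (X=3, Z=1, Y=1) weight 1/16
Group by X:
  weight(X=2) = 1/4
  weight(X=3) = 1/8
Total weight = 1/4 + 1/8 = 3/8
P(X=2 | obs) = 1/4 / 3/8 = 2/3
P(X=3 | obs) = 1/8 / 3/8 = 1/3

P(X=2) = 2/3, P(X=3) = 1/3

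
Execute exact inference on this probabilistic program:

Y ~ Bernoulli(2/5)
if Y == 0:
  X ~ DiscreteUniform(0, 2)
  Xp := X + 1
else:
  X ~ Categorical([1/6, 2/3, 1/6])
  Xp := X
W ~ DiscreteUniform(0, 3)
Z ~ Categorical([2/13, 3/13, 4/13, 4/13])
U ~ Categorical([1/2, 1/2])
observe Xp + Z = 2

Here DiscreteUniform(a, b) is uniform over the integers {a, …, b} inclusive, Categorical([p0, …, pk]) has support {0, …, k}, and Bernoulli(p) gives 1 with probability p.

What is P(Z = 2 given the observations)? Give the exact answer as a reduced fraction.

Enumerate traces; 40 have nonzero weight after conditioning:
  (Y=0, X=0, W=0, Z=1, U=0) weight 3/520
  (Y=0, X=0, W=0, Z=1, U=1) weight 3/520
  (Y=0, X=0, W=1, Z=1, U=0) weight 3/520
  (Y=0, X=0, W=1, Z=1, U=1) weight 3/520
  (Y=0, X=0, W=2, Z=1, U=0) weight 3/520
  (Y=0, X=0, W=2, Z=1, U=1) weight 3/520
  (Y=0, X=0, W=3, Z=1, U=0) weight 3/520
  (Y=0, X=0, W=3, Z=1, U=1) weight 3/520
  (Y=0, X=1, W=0, Z=0, U=0) weight 1/260
  (Y=1, X=0, W=0, Z=2, U=0) weight 1/390
  … 30 more
Group by Z:
  weight(Z=0) = 8/195
  weight(Z=1) = 7/65
  weight(Z=2) = 4/195
Total weight = 8/195 + 7/65 + 4/195 = 11/65
P(Z=0 | obs) = 8/195 / 11/65 = 8/33
P(Z=1 | obs) = 7/65 / 11/65 = 7/11
P(Z=2 | obs) = 4/195 / 11/65 = 4/33

P(Z = 2 | obs) = 4/33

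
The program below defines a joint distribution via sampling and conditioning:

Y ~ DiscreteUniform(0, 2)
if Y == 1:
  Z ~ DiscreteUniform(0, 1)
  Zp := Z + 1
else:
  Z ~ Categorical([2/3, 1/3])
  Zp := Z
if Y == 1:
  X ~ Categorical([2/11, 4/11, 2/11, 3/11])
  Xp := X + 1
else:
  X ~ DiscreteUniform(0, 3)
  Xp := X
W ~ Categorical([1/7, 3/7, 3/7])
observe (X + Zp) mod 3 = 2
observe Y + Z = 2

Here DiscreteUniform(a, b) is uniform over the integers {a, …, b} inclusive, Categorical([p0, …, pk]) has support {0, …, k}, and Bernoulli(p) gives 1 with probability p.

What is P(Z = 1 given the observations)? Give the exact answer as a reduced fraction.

P(Z = 1 | obs) = 15/26

Enumerate traces; 9 have nonzero weight after conditioning:
  (Y=1, Z=1, X=0, W=0) weight 1/231
  (Y=1, Z=1, X=0, W=1) weight 1/77
  (Y=1, Z=1, X=0, W=2) weight 1/77
  (Y=1, Z=1, X=3, W=0) weight 1/154
  (Y=1, Z=1, X=3, W=1) weight 3/154
  (Y=1, Z=1, X=3, W=2) weight 3/154
  (Y=2, Z=0, X=2, W=0) weight 1/126
  (Y=2, Z=0, X=2, W=1) weight 1/42
  … 1 more
Group by Z:
  weight(Z=0) = 1/18
  weight(Z=1) = 5/66
Total weight = 1/18 + 5/66 = 13/99
P(Z=0 | obs) = 1/18 / 13/99 = 11/26
P(Z=1 | obs) = 5/66 / 13/99 = 15/26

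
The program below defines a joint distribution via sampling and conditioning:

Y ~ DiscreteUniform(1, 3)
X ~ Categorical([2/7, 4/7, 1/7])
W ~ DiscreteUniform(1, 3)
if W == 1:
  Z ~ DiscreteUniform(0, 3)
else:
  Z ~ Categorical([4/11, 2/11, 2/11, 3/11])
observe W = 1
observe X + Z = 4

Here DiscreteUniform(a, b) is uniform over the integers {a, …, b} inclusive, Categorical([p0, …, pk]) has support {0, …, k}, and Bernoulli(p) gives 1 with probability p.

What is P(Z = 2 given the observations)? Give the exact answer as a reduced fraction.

P(Z = 2 | obs) = 1/5

Enumerate traces; 6 have nonzero weight after conditioning:
  (Y=1, X=1, W=1, Z=3) weight 1/63
  (Y=1, X=2, W=1, Z=2) weight 1/252
  (Y=2, X=1, W=1, Z=3) weight 1/63
  (Y=2, X=2, W=1, Z=2) weight 1/252
  (Y=3, X=1, W=1, Z=3) weight 1/63
  (Y=3, X=2, W=1, Z=2) weight 1/252
Group by Z:
  weight(Z=2) = 1/84
  weight(Z=3) = 1/21
Total weight = 1/84 + 1/21 = 5/84
P(Z=2 | obs) = 1/84 / 5/84 = 1/5
P(Z=3 | obs) = 1/21 / 5/84 = 4/5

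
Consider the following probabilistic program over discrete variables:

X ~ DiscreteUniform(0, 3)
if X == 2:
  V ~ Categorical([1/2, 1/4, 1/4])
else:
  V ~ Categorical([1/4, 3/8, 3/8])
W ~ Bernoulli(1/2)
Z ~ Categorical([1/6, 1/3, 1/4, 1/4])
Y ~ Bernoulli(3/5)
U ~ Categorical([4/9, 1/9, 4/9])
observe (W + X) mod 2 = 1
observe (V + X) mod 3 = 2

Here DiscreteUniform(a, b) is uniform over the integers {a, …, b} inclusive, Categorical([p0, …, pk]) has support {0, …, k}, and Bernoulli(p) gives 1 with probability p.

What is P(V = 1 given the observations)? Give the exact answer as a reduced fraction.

P(V = 1 | obs) = 3/13

Enumerate traces; 96 have nonzero weight after conditioning:
  (X=0, V=2, W=1, Z=0, Y=0, U=0) weight 1/720
  (X=0, V=2, W=1, Z=0, Y=0, U=1) weight 1/2880
  (X=0, V=2, W=1, Z=0, Y=0, U=2) weight 1/720
  (X=0, V=2, W=1, Z=0, Y=1, U=0) weight 1/480
  (X=0, V=2, W=1, Z=0, Y=1, U=1) weight 1/1920
  (X=0, V=2, W=1, Z=0, Y=1, U=2) weight 1/480
  (X=0, V=2, W=1, Z=1, Y=0, U=0) weight 1/360
  (X=0, V=2, W=1, Z=1, Y=0, U=1) weight 1/1440
  (X=1, V=1, W=0, Z=0, Y=0, U=0) weight 1/720
  (X=2, V=0, W=1, Z=0, Y=0, U=0) weight 1/540
  … 86 more
Group by V:
  weight(V=0) = 1/16
  weight(V=1) = 3/64
  weight(V=2) = 3/32
Total weight = 1/16 + 3/64 + 3/32 = 13/64
P(V=0 | obs) = 1/16 / 13/64 = 4/13
P(V=1 | obs) = 3/64 / 13/64 = 3/13
P(V=2 | obs) = 3/32 / 13/64 = 6/13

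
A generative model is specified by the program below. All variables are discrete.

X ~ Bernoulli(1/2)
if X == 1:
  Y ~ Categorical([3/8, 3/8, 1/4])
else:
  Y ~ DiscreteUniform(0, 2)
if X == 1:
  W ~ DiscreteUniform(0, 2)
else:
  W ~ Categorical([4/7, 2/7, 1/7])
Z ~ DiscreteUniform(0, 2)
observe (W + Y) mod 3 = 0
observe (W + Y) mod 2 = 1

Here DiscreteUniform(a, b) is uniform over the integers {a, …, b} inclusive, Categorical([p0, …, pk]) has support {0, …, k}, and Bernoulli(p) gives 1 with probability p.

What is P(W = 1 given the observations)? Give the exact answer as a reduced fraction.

Enumerate traces; 12 have nonzero weight after conditioning:
  (X=0, Y=1, W=2, Z=0) weight 1/126
  (X=0, Y=1, W=2, Z=1) weight 1/126
  (X=0, Y=1, W=2, Z=2) weight 1/126
  (X=0, Y=2, W=1, Z=0) weight 1/63
  (X=0, Y=2, W=1, Z=1) weight 1/63
  (X=0, Y=2, W=1, Z=2) weight 1/63
  (X=1, Y=1, W=2, Z=0) weight 1/48
  (X=1, Y=1, W=2, Z=1) weight 1/48
  … 4 more
Group by W:
  weight(W=1) = 5/56
  weight(W=2) = 29/336
Total weight = 5/56 + 29/336 = 59/336
P(W=1 | obs) = 5/56 / 59/336 = 30/59
P(W=2 | obs) = 29/336 / 59/336 = 29/59

P(W = 1 | obs) = 30/59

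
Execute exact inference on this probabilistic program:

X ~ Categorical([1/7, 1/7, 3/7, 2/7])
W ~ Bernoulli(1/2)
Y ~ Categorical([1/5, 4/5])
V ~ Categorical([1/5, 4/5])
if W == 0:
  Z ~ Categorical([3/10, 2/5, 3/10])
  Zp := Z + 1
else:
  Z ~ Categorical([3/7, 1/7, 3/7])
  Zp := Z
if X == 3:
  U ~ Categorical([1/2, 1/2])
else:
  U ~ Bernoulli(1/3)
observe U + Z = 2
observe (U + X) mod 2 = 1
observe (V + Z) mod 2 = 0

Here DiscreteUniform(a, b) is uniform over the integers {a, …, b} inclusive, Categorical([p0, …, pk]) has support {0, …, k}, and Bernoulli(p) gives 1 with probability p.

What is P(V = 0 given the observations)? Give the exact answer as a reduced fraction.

P(V = 0 | obs) = 255/863

Enumerate traces; 16 have nonzero weight after conditioning:
  (X=0, W=0, Y=0, V=1, Z=1, U=1) weight 4/2625
  (X=0, W=0, Y=1, V=1, Z=1, U=1) weight 16/2625
  (X=0, W=1, Y=0, V=1, Z=1, U=1) weight 2/3675
  (X=0, W=1, Y=1, V=1, Z=1, U=1) weight 8/3675
  (X=1, W=0, Y=0, V=0, Z=2, U=0) weight 1/1750
  (X=1, W=0, Y=1, V=0, Z=2, U=0) weight 2/875
  (X=1, W=1, Y=0, V=0, Z=2, U=0) weight 1/1225
  (X=1, W=1, Y=1, V=0, Z=2, U=0) weight 4/1225
  … 8 more
Group by V:
  weight(V=0) = 17/980
  weight(V=1) = 152/3675
Total weight = 17/980 + 152/3675 = 863/14700
P(V=0 | obs) = 17/980 / 863/14700 = 255/863
P(V=1 | obs) = 152/3675 / 863/14700 = 608/863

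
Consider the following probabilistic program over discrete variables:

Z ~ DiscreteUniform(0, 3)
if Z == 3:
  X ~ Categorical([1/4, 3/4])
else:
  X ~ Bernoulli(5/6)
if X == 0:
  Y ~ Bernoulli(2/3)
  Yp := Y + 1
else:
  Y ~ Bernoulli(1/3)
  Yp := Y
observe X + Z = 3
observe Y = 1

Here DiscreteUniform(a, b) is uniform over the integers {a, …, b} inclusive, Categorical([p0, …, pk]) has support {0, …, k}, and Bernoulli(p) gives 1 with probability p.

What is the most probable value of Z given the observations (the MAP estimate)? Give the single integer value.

argmax_v P(Z = v | obs) = 2

Enumerate traces; 2 have nonzero weight after conditioning:
  (Z=2, X=1, Y=1) weight 5/72
  (Z=3, X=0, Y=1) weight 1/24
Group by Z:
  weight(Z=2) = 5/72
  weight(Z=3) = 1/24
Total weight = 5/72 + 1/24 = 1/9
P(Z=2 | obs) = 5/72 / 1/9 = 5/8
P(Z=3 | obs) = 1/24 / 1/9 = 3/8
argmax = 2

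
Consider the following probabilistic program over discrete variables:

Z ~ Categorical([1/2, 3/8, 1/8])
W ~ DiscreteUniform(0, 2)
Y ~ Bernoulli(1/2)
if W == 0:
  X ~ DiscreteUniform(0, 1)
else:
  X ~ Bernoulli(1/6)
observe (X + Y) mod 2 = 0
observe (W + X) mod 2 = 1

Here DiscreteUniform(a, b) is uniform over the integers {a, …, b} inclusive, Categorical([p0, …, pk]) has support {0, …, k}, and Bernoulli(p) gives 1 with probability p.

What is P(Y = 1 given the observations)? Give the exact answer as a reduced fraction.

P(Y = 1 | obs) = 4/9

Enumerate traces; 9 have nonzero weight after conditioning:
  (Z=0, W=0, Y=1, X=1) weight 1/24
  (Z=0, W=1, Y=0, X=0) weight 5/72
  (Z=0, W=2, Y=1, X=1) weight 1/72
  (Z=1, W=0, Y=1, X=1) weight 1/32
  (Z=1, W=1, Y=0, X=0) weight 5/96
  (Z=1, W=2, Y=1, X=1) weight 1/96
  (Z=2, W=0, Y=1, X=1) weight 1/96
  (Z=2, W=1, Y=0, X=0) weight 5/288
  … 1 more
Group by Y:
  weight(Y=0) = 5/36
  weight(Y=1) = 1/9
Total weight = 5/36 + 1/9 = 1/4
P(Y=0 | obs) = 5/36 / 1/4 = 5/9
P(Y=1 | obs) = 1/9 / 1/4 = 4/9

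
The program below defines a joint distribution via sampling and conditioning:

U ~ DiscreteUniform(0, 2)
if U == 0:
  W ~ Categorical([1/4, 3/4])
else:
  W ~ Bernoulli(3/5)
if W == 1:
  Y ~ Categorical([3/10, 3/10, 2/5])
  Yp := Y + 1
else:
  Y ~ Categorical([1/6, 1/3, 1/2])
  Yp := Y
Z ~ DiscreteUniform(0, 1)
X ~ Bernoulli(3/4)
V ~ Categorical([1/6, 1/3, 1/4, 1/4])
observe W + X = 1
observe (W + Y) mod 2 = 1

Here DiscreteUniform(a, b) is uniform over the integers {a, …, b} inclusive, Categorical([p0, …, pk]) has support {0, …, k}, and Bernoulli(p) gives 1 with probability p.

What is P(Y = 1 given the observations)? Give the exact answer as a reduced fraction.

P(Y = 1 | obs) = 10/23

Enumerate traces; 72 have nonzero weight after conditioning:
  (U=0, W=0, Y=1, Z=0, X=1, V=0) weight 1/576
  (U=0, W=0, Y=1, Z=0, X=1, V=1) weight 1/288
  (U=0, W=0, Y=1, Z=0, X=1, V=2) weight 1/384
  (U=0, W=0, Y=1, Z=0, X=1, V=3) weight 1/384
  (U=0, W=0, Y=1, Z=1, X=1, V=0) weight 1/576
  (U=0, W=0, Y=1, Z=1, X=1, V=1) weight 1/288
  (U=0, W=0, Y=1, Z=1, X=1, V=2) weight 1/384
  (U=0, W=0, Y=1, Z=1, X=1, V=3) weight 1/384
  (U=0, W=1, Y=0, Z=0, X=0, V=0) weight 1/640
  (U=0, W=1, Y=2, Z=0, X=0, V=0) weight 1/480
  … 62 more
Group by Y:
  weight(Y=0) = 39/800
  weight(Y=1) = 7/80
  weight(Y=2) = 13/200
Total weight = 39/800 + 7/80 + 13/200 = 161/800
P(Y=0 | obs) = 39/800 / 161/800 = 39/161
P(Y=1 | obs) = 7/80 / 161/800 = 10/23
P(Y=2 | obs) = 13/200 / 161/800 = 52/161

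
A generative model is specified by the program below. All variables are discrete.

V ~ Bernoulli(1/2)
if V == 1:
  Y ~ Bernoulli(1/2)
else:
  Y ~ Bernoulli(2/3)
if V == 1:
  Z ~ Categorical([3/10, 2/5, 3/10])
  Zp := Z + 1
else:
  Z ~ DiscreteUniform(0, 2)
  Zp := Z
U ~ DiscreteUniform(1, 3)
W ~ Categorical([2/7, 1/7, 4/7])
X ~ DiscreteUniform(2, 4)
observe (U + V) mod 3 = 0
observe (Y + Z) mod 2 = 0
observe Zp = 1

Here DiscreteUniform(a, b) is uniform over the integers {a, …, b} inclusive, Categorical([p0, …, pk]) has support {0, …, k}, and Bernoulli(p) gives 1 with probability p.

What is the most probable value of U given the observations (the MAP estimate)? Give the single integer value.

argmax_v P(U = v | obs) = 3

Enumerate traces; 18 have nonzero weight after conditioning:
  (V=0, Y=1, Z=1, U=3, W=0, X=2) weight 2/567
  (V=0, Y=1, Z=1, U=3, W=0, X=3) weight 2/567
  (V=0, Y=1, Z=1, U=3, W=0, X=4) weight 2/567
  (V=0, Y=1, Z=1, U=3, W=1, X=2) weight 1/567
  (V=0, Y=1, Z=1, U=3, W=1, X=3) weight 1/567
  (V=0, Y=1, Z=1, U=3, W=1, X=4) weight 1/567
  (V=0, Y=1, Z=1, U=3, W=2, X=2) weight 4/567
  (V=0, Y=1, Z=1, U=3, W=2, X=3) weight 4/567
  (V=1, Y=0, Z=0, U=2, W=0, X=2) weight 1/420
  … 9 more
Group by U:
  weight(U=2) = 1/40
  weight(U=3) = 1/27
Total weight = 1/40 + 1/27 = 67/1080
P(U=2 | obs) = 1/40 / 67/1080 = 27/67
P(U=3 | obs) = 1/27 / 67/1080 = 40/67
argmax = 3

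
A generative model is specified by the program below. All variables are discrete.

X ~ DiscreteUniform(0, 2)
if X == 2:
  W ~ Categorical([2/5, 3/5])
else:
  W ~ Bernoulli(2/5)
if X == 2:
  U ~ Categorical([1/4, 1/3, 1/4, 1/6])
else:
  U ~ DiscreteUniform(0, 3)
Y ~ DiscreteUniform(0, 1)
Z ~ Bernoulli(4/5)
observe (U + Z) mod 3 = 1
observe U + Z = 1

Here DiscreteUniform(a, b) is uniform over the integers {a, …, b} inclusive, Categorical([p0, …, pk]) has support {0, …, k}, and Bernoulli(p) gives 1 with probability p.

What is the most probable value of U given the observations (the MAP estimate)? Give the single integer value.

Enumerate traces; 24 have nonzero weight after conditioning:
  (X=0, W=0, U=0, Y=0, Z=1) weight 1/50
  (X=0, W=0, U=0, Y=1, Z=1) weight 1/50
  (X=0, W=0, U=1, Y=0, Z=0) weight 1/200
  (X=0, W=0, U=1, Y=1, Z=0) weight 1/200
  (X=0, W=1, U=0, Y=0, Z=1) weight 1/75
  (X=0, W=1, U=0, Y=1, Z=1) weight 1/75
  (X=0, W=1, U=1, Y=0, Z=0) weight 1/300
  (X=0, W=1, U=1, Y=1, Z=0) weight 1/300
  … 16 more
Group by U:
  weight(U=0) = 1/5
  weight(U=1) = 1/18
Total weight = 1/5 + 1/18 = 23/90
P(U=0 | obs) = 1/5 / 23/90 = 18/23
P(U=1 | obs) = 1/18 / 23/90 = 5/23
argmax = 0

argmax_v P(U = v | obs) = 0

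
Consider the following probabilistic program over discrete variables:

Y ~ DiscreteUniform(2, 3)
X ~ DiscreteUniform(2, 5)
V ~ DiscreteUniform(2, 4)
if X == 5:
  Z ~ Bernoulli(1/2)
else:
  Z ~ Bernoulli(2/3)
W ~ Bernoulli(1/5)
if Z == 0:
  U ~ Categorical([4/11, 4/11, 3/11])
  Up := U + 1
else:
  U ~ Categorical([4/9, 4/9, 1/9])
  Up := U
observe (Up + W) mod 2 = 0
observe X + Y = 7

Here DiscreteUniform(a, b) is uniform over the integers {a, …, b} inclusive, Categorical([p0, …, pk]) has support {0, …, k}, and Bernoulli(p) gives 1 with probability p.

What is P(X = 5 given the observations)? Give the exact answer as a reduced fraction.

P(X = 5 | obs) = 471/961

Enumerate traces; 36 have nonzero weight after conditioning:
  (Y=2, X=5, V=2, Z=0, W=0, U=1) weight 1/165
  (Y=2, X=5, V=2, Z=0, W=1, U=0) weight 1/660
  (Y=2, X=5, V=2, Z=0, W=1, U=2) weight 1/880
  (Y=2, X=5, V=2, Z=1, W=0, U=0) weight 1/135
  (Y=2, X=5, V=2, Z=1, W=0, U=2) weight 1/540
  (Y=2, X=5, V=2, Z=1, W=1, U=1) weight 1/540
  (Y=2, X=5, V=3, Z=0, W=0, U=1) weight 1/165
  (Y=2, X=5, V=3, Z=0, W=1, U=0) weight 1/660
  (Y=3, X=4, V=2, Z=0, W=0, U=1) weight 2/495
  … 27 more
Group by X:
  weight(X=4) = 49/792
  weight(X=5) = 157/2640
Total weight = 49/792 + 157/2640 = 961/7920
P(X=4 | obs) = 49/792 / 961/7920 = 490/961
P(X=5 | obs) = 157/2640 / 961/7920 = 471/961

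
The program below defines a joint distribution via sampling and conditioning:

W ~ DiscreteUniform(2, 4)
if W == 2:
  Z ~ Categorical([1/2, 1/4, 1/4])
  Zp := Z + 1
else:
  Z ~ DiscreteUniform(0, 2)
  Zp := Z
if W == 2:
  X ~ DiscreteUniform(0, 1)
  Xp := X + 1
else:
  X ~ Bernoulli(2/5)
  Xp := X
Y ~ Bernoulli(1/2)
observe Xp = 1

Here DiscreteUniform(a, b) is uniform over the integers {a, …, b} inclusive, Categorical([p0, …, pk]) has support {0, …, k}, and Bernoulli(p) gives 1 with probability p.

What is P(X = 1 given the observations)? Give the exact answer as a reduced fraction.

P(X = 1 | obs) = 8/13

Enumerate traces; 18 have nonzero weight after conditioning:
  (W=2, Z=0, X=0, Y=0) weight 1/24
  (W=2, Z=0, X=0, Y=1) weight 1/24
  (W=2, Z=1, X=0, Y=0) weight 1/48
  (W=2, Z=1, X=0, Y=1) weight 1/48
  (W=2, Z=2, X=0, Y=0) weight 1/48
  (W=2, Z=2, X=0, Y=1) weight 1/48
  (W=3, Z=0, X=1, Y=0) weight 1/45
  (W=3, Z=0, X=1, Y=1) weight 1/45
  … 10 more
Group by X:
  weight(X=0) = 1/6
  weight(X=1) = 4/15
Total weight = 1/6 + 4/15 = 13/30
P(X=0 | obs) = 1/6 / 13/30 = 5/13
P(X=1 | obs) = 4/15 / 13/30 = 8/13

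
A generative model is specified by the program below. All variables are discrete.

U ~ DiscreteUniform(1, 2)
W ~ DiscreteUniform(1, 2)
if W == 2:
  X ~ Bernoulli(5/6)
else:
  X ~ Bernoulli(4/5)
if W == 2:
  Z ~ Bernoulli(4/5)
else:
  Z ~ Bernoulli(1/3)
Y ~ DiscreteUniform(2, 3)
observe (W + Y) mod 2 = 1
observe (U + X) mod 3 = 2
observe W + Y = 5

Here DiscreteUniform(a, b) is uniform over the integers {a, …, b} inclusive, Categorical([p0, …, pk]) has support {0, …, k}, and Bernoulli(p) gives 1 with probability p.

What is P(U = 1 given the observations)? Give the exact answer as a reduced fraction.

Enumerate traces; 4 have nonzero weight after conditioning:
  (U=1, W=2, X=1, Z=0, Y=3) weight 1/48
  (U=1, W=2, X=1, Z=1, Y=3) weight 1/12
  (U=2, W=2, X=0, Z=0, Y=3) weight 1/240
  (U=2, W=2, X=0, Z=1, Y=3) weight 1/60
Group by U:
  weight(U=1) = 5/48
  weight(U=2) = 1/48
Total weight = 5/48 + 1/48 = 1/8
P(U=1 | obs) = 5/48 / 1/8 = 5/6
P(U=2 | obs) = 1/48 / 1/8 = 1/6

P(U = 1 | obs) = 5/6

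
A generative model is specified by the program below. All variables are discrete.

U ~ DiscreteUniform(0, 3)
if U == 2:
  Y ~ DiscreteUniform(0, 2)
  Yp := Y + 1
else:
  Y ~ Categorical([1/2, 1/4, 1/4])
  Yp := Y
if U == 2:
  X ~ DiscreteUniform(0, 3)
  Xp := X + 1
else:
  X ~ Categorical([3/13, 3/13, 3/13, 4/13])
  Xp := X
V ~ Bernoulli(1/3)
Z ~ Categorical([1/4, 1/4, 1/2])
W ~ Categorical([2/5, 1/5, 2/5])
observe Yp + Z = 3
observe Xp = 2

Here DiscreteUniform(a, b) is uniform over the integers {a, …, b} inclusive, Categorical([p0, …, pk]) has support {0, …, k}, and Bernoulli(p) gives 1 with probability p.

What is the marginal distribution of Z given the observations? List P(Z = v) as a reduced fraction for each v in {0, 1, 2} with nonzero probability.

P(Z=0) = 13/133, P(Z=1) = 40/133, P(Z=2) = 80/133

Enumerate traces; 54 have nonzero weight after conditioning:
  (U=0, Y=1, X=2, V=0, Z=2, W=0) weight 1/520
  (U=0, Y=1, X=2, V=0, Z=2, W=1) weight 1/1040
  (U=0, Y=1, X=2, V=0, Z=2, W=2) weight 1/520
  (U=0, Y=1, X=2, V=1, Z=2, W=0) weight 1/1040
  (U=0, Y=1, X=2, V=1, Z=2, W=1) weight 1/2080
  (U=0, Y=1, X=2, V=1, Z=2, W=2) weight 1/1040
  (U=0, Y=2, X=2, V=0, Z=1, W=0) weight 1/1040
  (U=0, Y=2, X=2, V=0, Z=1, W=1) weight 1/2080
  (U=2, Y=2, X=1, V=0, Z=0, W=0) weight 1/720
  … 45 more
Group by Z:
  weight(Z=0) = 1/192
  weight(Z=1) = 5/312
  weight(Z=2) = 5/156
Total weight = 1/192 + 5/312 + 5/156 = 133/2496
P(Z=0 | obs) = 1/192 / 133/2496 = 13/133
P(Z=1 | obs) = 5/312 / 133/2496 = 40/133
P(Z=2 | obs) = 5/156 / 133/2496 = 80/133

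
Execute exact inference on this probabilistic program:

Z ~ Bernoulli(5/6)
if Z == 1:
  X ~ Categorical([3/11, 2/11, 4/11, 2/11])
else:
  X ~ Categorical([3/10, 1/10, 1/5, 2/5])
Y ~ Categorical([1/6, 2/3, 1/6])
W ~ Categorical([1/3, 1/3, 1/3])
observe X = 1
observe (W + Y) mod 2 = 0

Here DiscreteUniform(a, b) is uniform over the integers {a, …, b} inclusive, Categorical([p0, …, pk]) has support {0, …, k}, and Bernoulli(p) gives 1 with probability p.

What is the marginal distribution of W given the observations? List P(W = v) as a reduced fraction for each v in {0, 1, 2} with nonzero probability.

P(W=0) = 1/4, P(W=1) = 1/2, P(W=2) = 1/4

Enumerate traces; 10 have nonzero weight after conditioning:
  (Z=0, X=1, Y=0, W=0) weight 1/1080
  (Z=0, X=1, Y=0, W=2) weight 1/1080
  (Z=0, X=1, Y=1, W=1) weight 1/270
  (Z=0, X=1, Y=2, W=0) weight 1/1080
  (Z=0, X=1, Y=2, W=2) weight 1/1080
  (Z=1, X=1, Y=0, W=0) weight 5/594
  (Z=1, X=1, Y=0, W=2) weight 5/594
  (Z=1, X=1, Y=1, W=1) weight 10/297
  … 2 more
Group by W:
  weight(W=0) = 37/1980
  weight(W=1) = 37/990
  weight(W=2) = 37/1980
Total weight = 37/1980 + 37/990 + 37/1980 = 37/495
P(W=0 | obs) = 37/1980 / 37/495 = 1/4
P(W=1 | obs) = 37/990 / 37/495 = 1/2
P(W=2 | obs) = 37/1980 / 37/495 = 1/4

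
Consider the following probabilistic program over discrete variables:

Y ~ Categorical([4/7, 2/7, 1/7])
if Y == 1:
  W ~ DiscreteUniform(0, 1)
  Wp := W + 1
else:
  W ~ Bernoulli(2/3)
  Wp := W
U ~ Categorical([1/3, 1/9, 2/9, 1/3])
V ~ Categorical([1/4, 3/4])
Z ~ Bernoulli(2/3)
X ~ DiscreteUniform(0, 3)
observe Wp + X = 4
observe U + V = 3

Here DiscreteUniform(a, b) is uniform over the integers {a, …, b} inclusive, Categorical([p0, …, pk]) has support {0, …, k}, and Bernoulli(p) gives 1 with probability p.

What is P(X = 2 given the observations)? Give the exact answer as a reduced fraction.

P(X = 2 | obs) = 3/16

Enumerate traces; 16 have nonzero weight after conditioning:
  (Y=0, W=1, U=2, V=1, Z=0, X=3) weight 1/189
  (Y=0, W=1, U=2, V=1, Z=1, X=3) weight 2/189
  (Y=0, W=1, U=3, V=0, Z=0, X=3) weight 1/378
  (Y=0, W=1, U=3, V=0, Z=1, X=3) weight 1/189
  (Y=1, W=0, U=2, V=1, Z=0, X=3) weight 1/504
  (Y=1, W=0, U=2, V=1, Z=1, X=3) weight 1/252
  (Y=1, W=0, U=3, V=0, Z=0, X=3) weight 1/1008
  (Y=1, W=0, U=3, V=0, Z=1, X=3) weight 1/504
  (Y=1, W=1, U=2, V=1, Z=0, X=2) weight 1/504
  … 7 more
Group by X:
  weight(X=2) = 1/112
  weight(X=3) = 13/336
Total weight = 1/112 + 13/336 = 1/21
P(X=2 | obs) = 1/112 / 1/21 = 3/16
P(X=3 | obs) = 13/336 / 1/21 = 13/16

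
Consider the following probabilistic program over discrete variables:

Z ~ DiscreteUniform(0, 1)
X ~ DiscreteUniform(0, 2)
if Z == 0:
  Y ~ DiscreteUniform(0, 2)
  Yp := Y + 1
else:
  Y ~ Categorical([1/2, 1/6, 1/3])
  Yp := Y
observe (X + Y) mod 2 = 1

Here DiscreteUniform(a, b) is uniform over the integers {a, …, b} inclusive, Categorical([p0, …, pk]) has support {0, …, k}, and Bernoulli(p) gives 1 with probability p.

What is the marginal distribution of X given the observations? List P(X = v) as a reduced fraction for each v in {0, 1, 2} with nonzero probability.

Enumerate traces; 8 have nonzero weight after conditioning:
  (Z=0, X=0, Y=1) weight 1/18
  (Z=0, X=1, Y=0) weight 1/18
  (Z=0, X=1, Y=2) weight 1/18
  (Z=0, X=2, Y=1) weight 1/18
  (Z=1, X=0, Y=1) weight 1/36
  (Z=1, X=1, Y=0) weight 1/12
  (Z=1, X=1, Y=2) weight 1/18
  (Z=1, X=2, Y=1) weight 1/36
Group by X:
  weight(X=0) = 1/12
  weight(X=1) = 1/4
  weight(X=2) = 1/12
Total weight = 1/12 + 1/4 + 1/12 = 5/12
P(X=0 | obs) = 1/12 / 5/12 = 1/5
P(X=1 | obs) = 1/4 / 5/12 = 3/5
P(X=2 | obs) = 1/12 / 5/12 = 1/5

P(X=0) = 1/5, P(X=1) = 3/5, P(X=2) = 1/5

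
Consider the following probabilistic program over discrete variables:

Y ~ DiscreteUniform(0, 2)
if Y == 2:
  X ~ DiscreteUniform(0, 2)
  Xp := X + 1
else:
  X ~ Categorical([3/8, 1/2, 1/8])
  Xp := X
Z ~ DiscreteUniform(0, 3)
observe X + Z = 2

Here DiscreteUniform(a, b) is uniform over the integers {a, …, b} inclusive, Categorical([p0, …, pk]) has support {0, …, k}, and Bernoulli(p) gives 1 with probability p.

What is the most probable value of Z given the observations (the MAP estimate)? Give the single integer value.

argmax_v P(Z = v | obs) = 1

Enumerate traces; 9 have nonzero weight after conditioning:
  (Y=0, X=0, Z=2) weight 1/32
  (Y=0, X=1, Z=1) weight 1/24
  (Y=0, X=2, Z=0) weight 1/96
  (Y=1, X=0, Z=2) weight 1/32
  (Y=1, X=1, Z=1) weight 1/24
  (Y=1, X=2, Z=0) weight 1/96
  (Y=2, X=0, Z=2) weight 1/36
  (Y=2, X=1, Z=1) weight 1/36
  … 1 more
Group by Z:
  weight(Z=0) = 7/144
  weight(Z=1) = 1/9
  weight(Z=2) = 13/144
Total weight = 7/144 + 1/9 + 13/144 = 1/4
P(Z=0 | obs) = 7/144 / 1/4 = 7/36
P(Z=1 | obs) = 1/9 / 1/4 = 4/9
P(Z=2 | obs) = 13/144 / 1/4 = 13/36
argmax = 1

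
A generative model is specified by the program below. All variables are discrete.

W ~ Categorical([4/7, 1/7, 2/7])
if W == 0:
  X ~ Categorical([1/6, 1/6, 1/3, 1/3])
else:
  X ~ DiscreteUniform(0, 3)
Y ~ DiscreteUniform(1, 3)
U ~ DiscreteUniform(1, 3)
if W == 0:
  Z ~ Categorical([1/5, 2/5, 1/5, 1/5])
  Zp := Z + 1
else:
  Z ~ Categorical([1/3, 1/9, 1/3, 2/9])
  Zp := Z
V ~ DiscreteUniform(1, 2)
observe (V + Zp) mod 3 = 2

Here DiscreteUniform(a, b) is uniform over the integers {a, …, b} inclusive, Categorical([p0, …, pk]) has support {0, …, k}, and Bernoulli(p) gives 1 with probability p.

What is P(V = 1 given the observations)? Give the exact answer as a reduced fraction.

P(V = 1 | obs) = 29/66

Enumerate traces; 324 have nonzero weight after conditioning:
  (W=0, X=0, Y=1, U=1, Z=0, V=1) weight 1/945
  (W=0, X=0, Y=1, U=1, Z=2, V=2) weight 1/945
  (W=0, X=0, Y=1, U=1, Z=3, V=1) weight 1/945
  (W=0, X=0, Y=1, U=2, Z=0, V=1) weight 1/945
  (W=0, X=0, Y=1, U=2, Z=2, V=2) weight 1/945
  (W=0, X=0, Y=1, U=2, Z=3, V=1) weight 1/945
  (W=0, X=0, Y=1, U=3, Z=0, V=1) weight 1/945
  (W=0, X=0, Y=1, U=3, Z=2, V=2) weight 1/945
  … 316 more
Group by V:
  weight(V=1) = 29/210
  weight(V=2) = 37/210
Total weight = 29/210 + 37/210 = 11/35
P(V=1 | obs) = 29/210 / 11/35 = 29/66
P(V=2 | obs) = 37/210 / 11/35 = 37/66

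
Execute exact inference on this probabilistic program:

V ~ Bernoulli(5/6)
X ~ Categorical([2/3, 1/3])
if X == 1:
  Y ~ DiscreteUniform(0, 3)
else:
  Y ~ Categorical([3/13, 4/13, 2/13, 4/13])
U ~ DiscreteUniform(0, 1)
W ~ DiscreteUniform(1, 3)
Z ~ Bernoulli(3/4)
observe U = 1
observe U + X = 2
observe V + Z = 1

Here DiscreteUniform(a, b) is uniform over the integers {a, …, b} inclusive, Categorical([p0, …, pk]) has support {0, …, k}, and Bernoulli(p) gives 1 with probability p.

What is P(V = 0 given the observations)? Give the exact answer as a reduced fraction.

Enumerate traces; 24 have nonzero weight after conditioning:
  (V=0, X=1, Y=0, U=1, W=1, Z=1) weight 1/576
  (V=0, X=1, Y=0, U=1, W=2, Z=1) weight 1/576
  (V=0, X=1, Y=0, U=1, W=3, Z=1) weight 1/576
  (V=0, X=1, Y=1, U=1, W=1, Z=1) weight 1/576
  (V=0, X=1, Y=1, U=1, W=2, Z=1) weight 1/576
  (V=0, X=1, Y=1, U=1, W=3, Z=1) weight 1/576
  (V=0, X=1, Y=2, U=1, W=1, Z=1) weight 1/576
  (V=0, X=1, Y=2, U=1, W=2, Z=1) weight 1/576
  (V=1, X=1, Y=0, U=1, W=1, Z=0) weight 5/1728
  … 15 more
Group by V:
  weight(V=0) = 1/48
  weight(V=1) = 5/144
Total weight = 1/48 + 5/144 = 1/18
P(V=0 | obs) = 1/48 / 1/18 = 3/8
P(V=1 | obs) = 5/144 / 1/18 = 5/8

P(V = 0 | obs) = 3/8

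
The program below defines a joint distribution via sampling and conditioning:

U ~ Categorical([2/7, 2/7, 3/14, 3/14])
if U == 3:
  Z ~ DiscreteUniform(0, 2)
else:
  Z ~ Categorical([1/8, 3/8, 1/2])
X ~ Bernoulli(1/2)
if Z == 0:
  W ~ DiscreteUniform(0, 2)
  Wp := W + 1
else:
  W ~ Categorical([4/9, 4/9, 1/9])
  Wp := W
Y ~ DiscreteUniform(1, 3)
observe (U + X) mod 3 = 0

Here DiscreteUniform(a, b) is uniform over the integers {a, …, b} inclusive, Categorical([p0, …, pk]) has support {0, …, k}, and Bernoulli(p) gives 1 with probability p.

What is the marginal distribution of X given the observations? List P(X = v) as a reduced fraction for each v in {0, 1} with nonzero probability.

P(X=0) = 7/10, P(X=1) = 3/10

Enumerate traces; 81 have nonzero weight after conditioning:
  (U=0, Z=0, X=0, W=0, Y=1) weight 1/504
  (U=0, Z=0, X=0, W=0, Y=2) weight 1/504
  (U=0, Z=0, X=0, W=0, Y=3) weight 1/504
  (U=0, Z=0, X=0, W=1, Y=1) weight 1/504
  (U=0, Z=0, X=0, W=1, Y=2) weight 1/504
  (U=0, Z=0, X=0, W=1, Y=3) weight 1/504
  (U=0, Z=0, X=0, W=2, Y=1) weight 1/504
  (U=0, Z=0, X=0, W=2, Y=2) weight 1/504
  (U=2, Z=0, X=1, W=0, Y=1) weight 1/672
  … 72 more
Group by X:
  weight(X=0) = 1/4
  weight(X=1) = 3/28
Total weight = 1/4 + 3/28 = 5/14
P(X=0 | obs) = 1/4 / 5/14 = 7/10
P(X=1 | obs) = 3/28 / 5/14 = 3/10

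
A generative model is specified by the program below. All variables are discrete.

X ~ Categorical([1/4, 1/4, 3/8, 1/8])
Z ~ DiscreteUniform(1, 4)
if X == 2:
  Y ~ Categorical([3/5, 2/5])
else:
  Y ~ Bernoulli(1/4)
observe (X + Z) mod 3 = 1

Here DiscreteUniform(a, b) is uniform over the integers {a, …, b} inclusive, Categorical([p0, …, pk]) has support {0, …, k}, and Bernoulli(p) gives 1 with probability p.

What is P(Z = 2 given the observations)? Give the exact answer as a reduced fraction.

Enumerate traces; 12 have nonzero weight after conditioning:
  (X=0, Z=1, Y=0) weight 3/64
  (X=0, Z=1, Y=1) weight 1/64
  (X=0, Z=4, Y=0) weight 3/64
  (X=0, Z=4, Y=1) weight 1/64
  (X=1, Z=3, Y=0) weight 3/64
  (X=1, Z=3, Y=1) weight 1/64
  (X=2, Z=2, Y=0) weight 9/160
  (X=2, Z=2, Y=1) weight 3/80
  … 4 more
Group by Z:
  weight(Z=1) = 3/32
  weight(Z=2) = 3/32
  weight(Z=3) = 1/16
  weight(Z=4) = 3/32
Total weight = 3/32 + 3/32 + 1/16 + 3/32 = 11/32
P(Z=1 | obs) = 3/32 / 11/32 = 3/11
P(Z=2 | obs) = 3/32 / 11/32 = 3/11
P(Z=3 | obs) = 1/16 / 11/32 = 2/11
P(Z=4 | obs) = 3/32 / 11/32 = 3/11

P(Z = 2 | obs) = 3/11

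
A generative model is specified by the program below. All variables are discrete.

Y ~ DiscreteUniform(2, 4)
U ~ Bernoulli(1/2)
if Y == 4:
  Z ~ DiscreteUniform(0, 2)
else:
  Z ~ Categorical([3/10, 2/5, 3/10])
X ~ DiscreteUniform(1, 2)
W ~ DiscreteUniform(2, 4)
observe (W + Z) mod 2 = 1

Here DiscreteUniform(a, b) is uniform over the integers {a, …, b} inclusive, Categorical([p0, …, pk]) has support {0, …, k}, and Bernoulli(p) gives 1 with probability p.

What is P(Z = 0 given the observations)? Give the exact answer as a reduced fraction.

P(Z = 0 | obs) = 7/31

Enumerate traces; 48 have nonzero weight after conditioning:
  (Y=2, U=0, Z=0, X=1, W=3) weight 1/120
  (Y=2, U=0, Z=0, X=2, W=3) weight 1/120
  (Y=2, U=0, Z=1, X=1, W=2) weight 1/90
  (Y=2, U=0, Z=1, X=1, W=4) weight 1/90
  (Y=2, U=0, Z=1, X=2, W=2) weight 1/90
  (Y=2, U=0, Z=1, X=2, W=4) weight 1/90
  (Y=2, U=0, Z=2, X=1, W=3) weight 1/120
  (Y=2, U=0, Z=2, X=2, W=3) weight 1/120
  … 40 more
Group by Z:
  weight(Z=0) = 14/135
  weight(Z=1) = 34/135
  weight(Z=2) = 14/135
Total weight = 14/135 + 34/135 + 14/135 = 62/135
P(Z=0 | obs) = 14/135 / 62/135 = 7/31
P(Z=1 | obs) = 34/135 / 62/135 = 17/31
P(Z=2 | obs) = 14/135 / 62/135 = 7/31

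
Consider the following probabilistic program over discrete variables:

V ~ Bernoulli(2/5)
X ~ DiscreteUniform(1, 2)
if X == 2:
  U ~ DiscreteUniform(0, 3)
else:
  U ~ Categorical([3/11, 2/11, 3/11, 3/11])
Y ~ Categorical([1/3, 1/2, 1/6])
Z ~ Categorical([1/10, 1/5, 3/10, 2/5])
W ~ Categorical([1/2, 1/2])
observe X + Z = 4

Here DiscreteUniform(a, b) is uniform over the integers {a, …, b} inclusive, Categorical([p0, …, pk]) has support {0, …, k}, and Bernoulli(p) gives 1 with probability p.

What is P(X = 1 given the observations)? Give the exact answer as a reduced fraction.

P(X = 1 | obs) = 4/7

Enumerate traces; 96 have nonzero weight after conditioning:
  (V=0, X=1, U=0, Y=0, Z=3, W=0) weight 3/550
  (V=0, X=1, U=0, Y=0, Z=3, W=1) weight 3/550
  (V=0, X=1, U=0, Y=1, Z=3, W=0) weight 9/1100
  (V=0, X=1, U=0, Y=1, Z=3, W=1) weight 9/1100
  (V=0, X=1, U=0, Y=2, Z=3, W=0) weight 3/1100
  (V=0, X=1, U=0, Y=2, Z=3, W=1) weight 3/1100
  (V=0, X=1, U=1, Y=0, Z=3, W=0) weight 1/275
  (V=0, X=1, U=1, Y=0, Z=3, W=1) weight 1/275
  (V=0, X=2, U=0, Y=0, Z=2, W=0) weight 3/800
  … 87 more
Group by X:
  weight(X=1) = 1/5
  weight(X=2) = 3/20
Total weight = 1/5 + 3/20 = 7/20
P(X=1 | obs) = 1/5 / 7/20 = 4/7
P(X=2 | obs) = 3/20 / 7/20 = 3/7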